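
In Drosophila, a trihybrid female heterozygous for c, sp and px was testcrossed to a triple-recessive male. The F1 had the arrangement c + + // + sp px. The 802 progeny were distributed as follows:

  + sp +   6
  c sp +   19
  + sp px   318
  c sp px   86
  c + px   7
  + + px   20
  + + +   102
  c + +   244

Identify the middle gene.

The two rarest classes, c + px and + sp +, are the double crossovers. Comparing them with the parentals, only the px allele has switched, so px is the middle locus and the order is sp – px – c.

px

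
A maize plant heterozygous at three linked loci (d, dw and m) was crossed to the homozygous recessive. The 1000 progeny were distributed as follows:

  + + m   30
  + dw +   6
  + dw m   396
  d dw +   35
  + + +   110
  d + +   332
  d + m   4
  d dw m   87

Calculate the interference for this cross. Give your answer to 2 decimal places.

The two most frequent reciprocal classes, + dw m and d + +, are the parental types, so the F1 was + dw m / d + +.
The two rarest classes, + dw + and d + m, are the double crossovers. Comparing them with the parentals, only the m allele has switched, so m is the middle locus and the order is dw – m – d.
dw–m: (65 + 10)/1000 = 0.0750; m–d: (197 + 10)/1000 = 0.2070.
Expected DCO frequency = 0.0750 × 0.2070 ≈ 0.01552; observed = 10/1000 ≈ 0.01000.
Coefficient of coincidence = 0.01000/0.01552 ≈ 0.64; interference = 1 − 0.64 = 0.36.

0.36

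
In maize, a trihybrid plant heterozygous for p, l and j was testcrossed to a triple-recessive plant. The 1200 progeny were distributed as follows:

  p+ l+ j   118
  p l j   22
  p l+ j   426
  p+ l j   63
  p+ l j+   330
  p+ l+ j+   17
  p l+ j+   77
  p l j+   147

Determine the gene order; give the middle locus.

The two most frequent reciprocal classes, p l+ j and p+ l j+, are the parental types, so the F1 was p l+ j / p+ l j+.
The two rarest classes, p l j and p+ l+ j+, are the double crossovers. Comparing them with the parentals, only the l allele has switched, so l is the middle locus and the order is p – l – j.

l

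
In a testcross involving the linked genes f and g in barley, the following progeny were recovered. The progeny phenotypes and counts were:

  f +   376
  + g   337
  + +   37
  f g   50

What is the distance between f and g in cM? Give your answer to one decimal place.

The two most frequent classes, + g (337) and f + (376), are the parental types, so the F1 was + g / f +.
The recombinant classes are + + and f g: 37 + 50 = 87.
Recombination frequency = 87/800 = 0.1087 ≈ 10.9%, i.e. 10.9 cM.

10.9 cM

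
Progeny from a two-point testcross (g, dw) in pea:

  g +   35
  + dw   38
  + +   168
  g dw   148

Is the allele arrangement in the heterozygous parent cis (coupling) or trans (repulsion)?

The two most frequent classes are + + (168) and g dw (148); these are the parental (non-recombinant) types.
So the F1 carried + + on one chromosome and g dw on the other — the recessive alleles are on the same chromosome (cis / coupling).

cis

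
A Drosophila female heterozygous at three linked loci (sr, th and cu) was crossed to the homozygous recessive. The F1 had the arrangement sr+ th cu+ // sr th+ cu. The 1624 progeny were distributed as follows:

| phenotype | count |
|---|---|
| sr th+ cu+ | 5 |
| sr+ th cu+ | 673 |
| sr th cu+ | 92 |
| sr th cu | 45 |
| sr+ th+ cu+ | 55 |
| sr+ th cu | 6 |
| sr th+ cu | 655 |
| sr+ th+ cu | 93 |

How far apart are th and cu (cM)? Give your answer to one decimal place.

6.8 cM

The two rarest classes, sr+ th cu and sr th+ cu+, are the double crossovers. Comparing them with the parentals, only the cu allele has switched, so cu is the middle locus and the order is th – cu – sr.
Crossovers in the th–cu interval produce the single-crossover classes sr+ th+ cu+ and sr th cu (55 + 45 = 100) plus the double crossovers (11).
RF(th–cu) = (100 + 11) / 1624 = 111/1624 = 0.0683 → 6.8 cM.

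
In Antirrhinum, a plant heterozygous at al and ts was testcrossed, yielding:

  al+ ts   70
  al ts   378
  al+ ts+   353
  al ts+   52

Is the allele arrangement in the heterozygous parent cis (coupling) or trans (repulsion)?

The two most frequent classes are al+ ts+ (353) and al ts (378); these are the parental (non-recombinant) types.
So the F1 carried al+ ts+ on one chromosome and al ts on the other — the recessive alleles are on the same chromosome (cis / coupling).

cis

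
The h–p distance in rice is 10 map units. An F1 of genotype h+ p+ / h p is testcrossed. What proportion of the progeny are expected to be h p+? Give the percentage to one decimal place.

A map distance of 10 map units corresponds to a recombination frequency of 0.100.
The F1 is h+ p+ / h p, so h p+ is a recombinant gamete class with expected frequency r/2 = 0.100/2 = 0.0500.
That is 0.0500 = 5.0% of the progeny.

5.0%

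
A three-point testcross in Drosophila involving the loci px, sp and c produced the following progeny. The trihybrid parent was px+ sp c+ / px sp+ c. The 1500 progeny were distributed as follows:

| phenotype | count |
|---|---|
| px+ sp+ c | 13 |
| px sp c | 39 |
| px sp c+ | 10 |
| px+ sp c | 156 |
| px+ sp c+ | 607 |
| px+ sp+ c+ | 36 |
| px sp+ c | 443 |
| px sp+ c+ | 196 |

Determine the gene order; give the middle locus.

The two rarest classes, px sp c+ and px+ sp+ c, are the double crossovers. Comparing them with the parentals, only the px allele has switched, so px is the middle locus and the order is sp – px – c.

px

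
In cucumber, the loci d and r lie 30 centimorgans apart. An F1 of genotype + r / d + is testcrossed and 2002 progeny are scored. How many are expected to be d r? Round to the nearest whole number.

300

A map distance of 30 centimorgans corresponds to a recombination frequency of 0.300.
The F1 is + r / d +, so d r is a recombinant gamete class with expected frequency r/2 = 0.300/2 = 0.1500.
Expected number = 0.1500 × 2002 = 300.30 ≈ 300.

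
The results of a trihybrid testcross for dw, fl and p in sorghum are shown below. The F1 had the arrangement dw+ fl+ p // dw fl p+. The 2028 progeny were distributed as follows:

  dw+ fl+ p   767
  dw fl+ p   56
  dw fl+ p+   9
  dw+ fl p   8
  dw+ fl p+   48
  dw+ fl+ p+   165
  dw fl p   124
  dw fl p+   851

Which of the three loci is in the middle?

fl

The two rarest classes, dw+ fl p and dw fl+ p+, are the double crossovers. Comparing them with the parentals, only the fl allele has switched, so fl is the middle locus and the order is p – fl – dw.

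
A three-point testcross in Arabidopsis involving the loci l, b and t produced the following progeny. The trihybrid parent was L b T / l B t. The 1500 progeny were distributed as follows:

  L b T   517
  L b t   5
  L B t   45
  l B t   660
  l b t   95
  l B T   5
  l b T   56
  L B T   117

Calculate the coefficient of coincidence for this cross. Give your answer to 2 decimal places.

0.61

The two rarest classes, L b t and l B T, are the double crossovers. Comparing them with the parentals, only the t allele has switched, so t is the middle locus and the order is l – t – b.
l–t: (101 + 10)/1500 = 0.0740; t–b: (212 + 10)/1500 = 0.1480.
Expected DCO frequency = 0.0740 × 0.1480 ≈ 0.01095; observed = 10/1500 ≈ 0.00667.
Coefficient of coincidence = 0.00667/0.01095 ≈ 0.61.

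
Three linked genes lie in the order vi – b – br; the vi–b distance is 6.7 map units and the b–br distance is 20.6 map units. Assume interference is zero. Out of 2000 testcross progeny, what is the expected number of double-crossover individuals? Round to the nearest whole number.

Map distances give recombination frequencies of 0.067 and 0.206 for the two intervals.
With no interference, expected double-crossover frequency = 0.067 × 0.206 = 0.01380.
Expected number = 0.01380 × 2000 = 27.60 ≈ 28.

28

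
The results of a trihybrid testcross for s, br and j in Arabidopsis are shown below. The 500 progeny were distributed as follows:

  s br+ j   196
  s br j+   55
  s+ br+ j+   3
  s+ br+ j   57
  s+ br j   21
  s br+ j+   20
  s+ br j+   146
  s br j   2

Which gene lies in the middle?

The two most frequent reciprocal classes, s br+ j and s+ br j+, are the parental types, so the F1 was s br+ j / s+ br j+.
The two rarest classes, s br j and s+ br+ j+, are the double crossovers. Comparing them with the parentals, only the br allele has switched, so br is the middle locus and the order is s – br – j.

br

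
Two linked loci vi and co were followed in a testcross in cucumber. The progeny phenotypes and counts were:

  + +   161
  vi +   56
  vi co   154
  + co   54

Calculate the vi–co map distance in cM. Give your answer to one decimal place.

25.9 cM

The two most frequent classes, + + (161) and vi co (154), are the parental types, so the F1 was + + / vi co.
The recombinant classes are + co and vi +: 54 + 56 = 110.
Recombination frequency = 110/425 = 0.2588 ≈ 25.9%, i.e. 25.9 cM.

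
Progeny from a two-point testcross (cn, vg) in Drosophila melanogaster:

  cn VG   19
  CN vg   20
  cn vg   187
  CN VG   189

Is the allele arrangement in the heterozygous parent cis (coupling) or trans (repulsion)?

The two most frequent classes are CN VG (189) and cn vg (187); these are the parental (non-recombinant) types.
So the F1 carried CN VG on one chromosome and cn vg on the other — the recessive alleles are on the same chromosome (cis / coupling).

cis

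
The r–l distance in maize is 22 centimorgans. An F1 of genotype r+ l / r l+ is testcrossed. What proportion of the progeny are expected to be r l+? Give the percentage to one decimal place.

39.0%

A map distance of 22 centimorgans corresponds to a recombination frequency of 0.220.
The F1 is r+ l / r l+, so r l+ is a parental gamete class with expected frequency (1 − r)/2 = 0.780/2 = 0.3900.
That is 0.3900 = 39.0% of the progeny.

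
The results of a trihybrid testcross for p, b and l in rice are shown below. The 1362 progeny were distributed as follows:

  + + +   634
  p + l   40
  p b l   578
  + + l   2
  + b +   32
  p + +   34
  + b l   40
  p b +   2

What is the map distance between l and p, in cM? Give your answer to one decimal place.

5.7 cM

The two most frequent reciprocal classes, + + + and p b l, are the parental types, so the F1 was + + + / p b l.
The two rarest classes, + + l and p b +, are the double crossovers. Comparing them with the parentals, only the l allele has switched, so l is the middle locus and the order is p – l – b.
Crossovers in the p–l interval produce the single-crossover classes p + + and + b l (34 + 40 = 74) plus the double crossovers (4).
RF(p–l) = (74 + 4) / 1362 = 78/1362 = 0.0573 → 5.7 cM.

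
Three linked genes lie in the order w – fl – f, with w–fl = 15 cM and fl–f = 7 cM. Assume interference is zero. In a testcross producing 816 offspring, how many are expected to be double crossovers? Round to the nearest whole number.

Map distances give recombination frequencies of 0.150 and 0.070 for the two intervals.
With no interference, expected double-crossover frequency = 0.150 × 0.070 = 0.01050.
Expected number = 0.01050 × 816 = 8.57 ≈ 9.

9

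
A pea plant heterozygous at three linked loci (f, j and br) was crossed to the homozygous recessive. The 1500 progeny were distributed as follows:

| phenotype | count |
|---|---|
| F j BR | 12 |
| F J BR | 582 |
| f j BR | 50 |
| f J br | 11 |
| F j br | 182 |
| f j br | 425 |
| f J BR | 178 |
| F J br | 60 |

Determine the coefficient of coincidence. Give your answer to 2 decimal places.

The two most frequent reciprocal classes, F J BR and f j br, are the parental types, so the F1 was F J BR / f j br.
The two rarest classes, F j BR and f J br, are the double crossovers. Comparing them with the parentals, only the j allele has switched, so j is the middle locus and the order is br – j – f.
br–j: (110 + 23)/1500 = 0.0887; j–f: (360 + 23)/1500 = 0.2553.
Expected DCO frequency = 0.0887 × 0.2553 ≈ 0.02265; observed = 23/1500 ≈ 0.01533.
Coefficient of coincidence = 0.01533/0.02265 ≈ 0.68.

0.68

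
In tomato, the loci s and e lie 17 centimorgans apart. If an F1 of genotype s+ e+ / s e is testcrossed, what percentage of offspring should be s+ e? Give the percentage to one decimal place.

A map distance of 17 centimorgans corresponds to a recombination frequency of 0.170.
The F1 is s+ e+ / s e, so s+ e is a recombinant gamete class with expected frequency r/2 = 0.170/2 = 0.0850.
That is 0.0850 = 8.5% of the progeny.

8.5%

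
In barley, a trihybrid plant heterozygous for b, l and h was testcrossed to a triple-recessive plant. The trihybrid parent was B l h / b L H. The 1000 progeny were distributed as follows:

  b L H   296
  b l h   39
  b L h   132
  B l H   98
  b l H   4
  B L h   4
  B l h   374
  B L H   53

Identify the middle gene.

The two rarest classes, B L h and b l H, are the double crossovers. Comparing them with the parentals, only the l allele has switched, so l is the middle locus and the order is h – l – b.

l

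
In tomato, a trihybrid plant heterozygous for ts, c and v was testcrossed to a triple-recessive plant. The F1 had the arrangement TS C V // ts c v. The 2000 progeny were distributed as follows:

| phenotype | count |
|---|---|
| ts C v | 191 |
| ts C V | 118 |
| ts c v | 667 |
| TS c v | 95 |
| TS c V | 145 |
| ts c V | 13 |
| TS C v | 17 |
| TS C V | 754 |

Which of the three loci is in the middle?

v

The two rarest classes, TS C v and ts c V, are the double crossovers. Comparing them with the parentals, only the v allele has switched, so v is the middle locus and the order is c – v – ts.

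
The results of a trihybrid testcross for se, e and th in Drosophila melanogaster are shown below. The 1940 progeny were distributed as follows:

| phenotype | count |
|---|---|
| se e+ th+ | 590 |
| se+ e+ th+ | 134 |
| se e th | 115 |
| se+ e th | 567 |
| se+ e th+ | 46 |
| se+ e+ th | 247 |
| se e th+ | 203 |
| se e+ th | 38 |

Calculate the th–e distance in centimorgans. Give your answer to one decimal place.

27.5 centimorgans

The two most frequent reciprocal classes, se e+ th+ and se+ e th, are the parental types, so the F1 was se e+ th+ / se+ e th.
The two rarest classes, se e+ th and se+ e th+, are the double crossovers. Comparing them with the parentals, only the th allele has switched, so th is the middle locus and the order is se – th – e.
Crossovers in the th–e interval produce the single-crossover classes se e th+ and se+ e+ th (203 + 247 = 450) plus the double crossovers (84).
RF(th–e) = (450 + 84) / 1940 = 534/1940 = 0.2753 → 27.5 centimorgans.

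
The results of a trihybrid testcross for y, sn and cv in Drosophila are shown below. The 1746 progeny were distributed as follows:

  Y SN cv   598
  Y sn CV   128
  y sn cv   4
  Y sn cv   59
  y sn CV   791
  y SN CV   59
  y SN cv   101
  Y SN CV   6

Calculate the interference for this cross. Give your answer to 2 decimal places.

The two most frequent reciprocal classes, y sn CV and Y SN cv, are the parental types, so the F1 was y sn CV / Y SN cv.
The two rarest classes, y sn cv and Y SN CV, are the double crossovers. Comparing them with the parentals, only the cv allele has switched, so cv is the middle locus and the order is sn – cv – y.
sn–cv: (118 + 10)/1746 = 0.0733; cv–y: (229 + 10)/1746 = 0.1369.
Expected DCO frequency = 0.0733 × 0.1369 ≈ 0.01003; observed = 10/1746 ≈ 0.00573.
Coefficient of coincidence = 0.00573/0.01003 ≈ 0.57; interference = 1 − 0.57 = 0.43.

0.43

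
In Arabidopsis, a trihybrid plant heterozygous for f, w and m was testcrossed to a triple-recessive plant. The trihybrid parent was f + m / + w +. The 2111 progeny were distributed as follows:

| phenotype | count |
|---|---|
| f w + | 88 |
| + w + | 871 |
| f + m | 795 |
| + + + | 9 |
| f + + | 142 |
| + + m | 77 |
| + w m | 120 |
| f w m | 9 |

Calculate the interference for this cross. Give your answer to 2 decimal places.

The two rarest classes, f w m and + + +, are the double crossovers. Comparing them with the parentals, only the w allele has switched, so w is the middle locus and the order is f – w – m.
f–w: (165 + 18)/2111 = 0.0867; w–m: (262 + 18)/2111 = 0.1326.
Expected DCO frequency = 0.0867 × 0.1326 ≈ 0.01150; observed = 18/2111 ≈ 0.00853.
Coefficient of coincidence = 0.00853/0.01150 ≈ 0.74; interference = 1 − 0.74 = 0.26.

0.26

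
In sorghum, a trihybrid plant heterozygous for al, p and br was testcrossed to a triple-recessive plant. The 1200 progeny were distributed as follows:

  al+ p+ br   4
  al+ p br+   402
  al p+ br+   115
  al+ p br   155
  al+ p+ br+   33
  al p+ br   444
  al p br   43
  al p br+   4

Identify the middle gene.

al

The two most frequent reciprocal classes, al+ p br+ and al p+ br, are the parental types, so the F1 was al+ p br+ / al p+ br.
The two rarest classes, al p br+ and al+ p+ br, are the double crossovers. Comparing them with the parentals, only the al allele has switched, so al is the middle locus and the order is br – al – p.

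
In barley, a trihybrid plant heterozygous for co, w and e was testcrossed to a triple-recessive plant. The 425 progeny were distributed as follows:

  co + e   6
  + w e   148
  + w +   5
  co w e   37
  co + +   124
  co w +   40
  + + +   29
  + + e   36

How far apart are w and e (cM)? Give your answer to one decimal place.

The two most frequent reciprocal classes, co + + and + w e, are the parental types, so the F1 was co + + / + w e.
The two rarest classes, co + e and + w +, are the double crossovers. Comparing them with the parentals, only the e allele has switched, so e is the middle locus and the order is co – e – w.
Crossovers in the e–w interval produce the single-crossover classes co w + and + + e (40 + 36 = 76) plus the double crossovers (11).
RF(e–w) = (76 + 11) / 425 = 87/425 = 0.2047 → 20.5 cM.

20.5 cM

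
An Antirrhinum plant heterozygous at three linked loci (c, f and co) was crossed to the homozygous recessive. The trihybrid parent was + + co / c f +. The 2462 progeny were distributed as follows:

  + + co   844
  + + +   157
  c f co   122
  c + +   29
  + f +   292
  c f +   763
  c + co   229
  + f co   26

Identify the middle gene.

f

The two rarest classes, + f co and c + +, are the double crossovers. Comparing them with the parentals, only the f allele has switched, so f is the middle locus and the order is c – f – co.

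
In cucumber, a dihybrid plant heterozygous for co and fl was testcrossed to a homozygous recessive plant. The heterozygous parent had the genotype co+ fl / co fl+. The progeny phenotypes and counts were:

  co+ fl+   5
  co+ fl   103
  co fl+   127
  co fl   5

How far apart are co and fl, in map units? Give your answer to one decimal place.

4.2 map units

The recombinant classes are co+ fl+ and co fl: 5 + 5 = 10.
Recombination frequency = 10/240 = 0.0417 ≈ 4.2%, i.e. 4.2 map units.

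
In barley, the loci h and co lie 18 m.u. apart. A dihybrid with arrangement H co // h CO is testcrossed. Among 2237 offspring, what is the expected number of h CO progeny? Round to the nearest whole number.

917

A map distance of 18 m.u. corresponds to a recombination frequency of 0.180.
The F1 is H co / h CO, so h CO is a parental gamete class with expected frequency (1 − r)/2 = 0.820/2 = 0.4100.
Expected number = 0.4100 × 2237 = 917.17 ≈ 917.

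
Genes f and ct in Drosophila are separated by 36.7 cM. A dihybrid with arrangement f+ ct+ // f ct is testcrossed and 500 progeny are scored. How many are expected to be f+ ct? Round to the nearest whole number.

A map distance of 36.7 cM corresponds to a recombination frequency of 0.367.
The F1 is f+ ct+ / f ct, so f+ ct is a recombinant gamete class with expected frequency r/2 = 0.367/2 = 0.1835.
Expected number = 0.1835 × 500 = 91.75 ≈ 92.

92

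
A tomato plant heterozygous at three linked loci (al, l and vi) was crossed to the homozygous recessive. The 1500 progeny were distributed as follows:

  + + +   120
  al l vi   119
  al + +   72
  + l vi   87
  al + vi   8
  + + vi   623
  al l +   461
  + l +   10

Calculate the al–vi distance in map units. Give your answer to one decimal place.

17.1 map units

The two most frequent reciprocal classes, al l + and + + vi, are the parental types, so the F1 was al l + / + + vi.
The two rarest classes, + l + and al + vi, are the double crossovers. Comparing them with the parentals, only the al allele has switched, so al is the middle locus and the order is vi – al – l.
Crossovers in the vi–al interval produce the single-crossover classes al l vi and + + + (119 + 120 = 239) plus the double crossovers (18).
RF(vi–al) = (239 + 18) / 1500 = 257/1500 = 0.1713 → 17.1 map units.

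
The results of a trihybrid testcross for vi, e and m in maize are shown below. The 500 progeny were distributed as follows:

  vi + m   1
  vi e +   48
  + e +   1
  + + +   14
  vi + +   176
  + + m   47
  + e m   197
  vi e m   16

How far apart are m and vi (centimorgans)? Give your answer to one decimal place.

The two most frequent reciprocal classes, + e m and vi + +, are the parental types, so the F1 was + e m / vi + +.
The two rarest classes, + e + and vi + m, are the double crossovers. Comparing them with the parentals, only the m allele has switched, so m is the middle locus and the order is e – m – vi.
Crossovers in the m–vi interval produce the single-crossover classes vi e m and + + + (16 + 14 = 30) plus the double crossovers (2).
RF(m–vi) = (30 + 2) / 500 = 32/500 = 0.0640 → 6.4 centimorgans.

6.4 centimorgans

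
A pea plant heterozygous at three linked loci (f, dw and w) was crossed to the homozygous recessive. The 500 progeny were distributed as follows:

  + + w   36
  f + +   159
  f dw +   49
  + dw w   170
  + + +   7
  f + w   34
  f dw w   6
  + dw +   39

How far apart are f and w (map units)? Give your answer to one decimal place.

17.2 map units

The two most frequent reciprocal classes, + dw w and f + +, are the parental types, so the F1 was + dw w / f + +.
The two rarest classes, f dw w and + + +, are the double crossovers. Comparing them with the parentals, only the f allele has switched, so f is the middle locus and the order is dw – f – w.
Crossovers in the f–w interval produce the single-crossover classes + dw + and f + w (39 + 34 = 73) plus the double crossovers (13).
RF(f–w) = (73 + 13) / 500 = 86/500 = 0.1720 → 17.2 map units.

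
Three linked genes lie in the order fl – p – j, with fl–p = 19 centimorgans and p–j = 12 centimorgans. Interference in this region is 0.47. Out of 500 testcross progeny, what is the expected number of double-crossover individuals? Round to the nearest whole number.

Map distances give recombination frequencies of 0.190 and 0.120 for the two intervals.
With interference 0.47 (so coincidence = 0.53), expected double-crossover frequency = 0.190 × 0.120 × 0.53 = 0.01208.
Expected number = 0.01208 × 500 = 6.04 ≈ 6.

6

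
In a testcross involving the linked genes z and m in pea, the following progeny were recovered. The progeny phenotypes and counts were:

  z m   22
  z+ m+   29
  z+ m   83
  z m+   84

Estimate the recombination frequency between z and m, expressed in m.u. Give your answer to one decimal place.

23.4 m.u.

The two most frequent classes, z+ m (83) and z m+ (84), are the parental types, so the F1 was z+ m / z m+.
The recombinant classes are z+ m+ and z m: 29 + 22 = 51.
Recombination frequency = 51/218 = 0.2339 ≈ 23.4%, i.e. 23.4 m.u.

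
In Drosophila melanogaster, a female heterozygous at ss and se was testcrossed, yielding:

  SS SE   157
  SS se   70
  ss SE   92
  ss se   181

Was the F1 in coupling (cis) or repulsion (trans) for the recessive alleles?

cis

The two most frequent classes are SS SE (157) and ss se (181); these are the parental (non-recombinant) types.
So the F1 carried SS SE on one chromosome and ss se on the other — the recessive alleles are on the same chromosome (cis / coupling).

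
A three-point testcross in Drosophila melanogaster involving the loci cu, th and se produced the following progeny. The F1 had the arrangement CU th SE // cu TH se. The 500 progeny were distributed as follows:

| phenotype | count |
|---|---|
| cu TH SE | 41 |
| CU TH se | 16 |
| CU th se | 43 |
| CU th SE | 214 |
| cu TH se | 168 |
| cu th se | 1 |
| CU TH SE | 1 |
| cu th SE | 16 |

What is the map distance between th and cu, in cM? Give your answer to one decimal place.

6.8 cM

The two rarest classes, CU TH SE and cu th se, are the double crossovers. Comparing them with the parentals, only the th allele has switched, so th is the middle locus and the order is cu – th – se.
Crossovers in the cu–th interval produce the single-crossover classes cu th SE and CU TH se (16 + 16 = 32) plus the double crossovers (2).
RF(cu–th) = (32 + 2) / 500 = 34/500 = 0.0680 → 6.8 cM.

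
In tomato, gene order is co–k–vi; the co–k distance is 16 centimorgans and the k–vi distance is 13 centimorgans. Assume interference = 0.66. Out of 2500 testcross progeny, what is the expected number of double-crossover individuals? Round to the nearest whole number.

18

Map distances give recombination frequencies of 0.160 and 0.130 for the two intervals.
With interference 0.66 (so coincidence = 0.34), expected double-crossover frequency = 0.160 × 0.130 × 0.34 = 0.00707.
Expected number = 0.00707 × 2500 = 17.68 ≈ 18.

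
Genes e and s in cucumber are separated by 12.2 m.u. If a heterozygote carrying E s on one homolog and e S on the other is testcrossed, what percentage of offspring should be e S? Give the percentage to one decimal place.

A map distance of 12.2 m.u. corresponds to a recombination frequency of 0.122.
The F1 is E s / e S, so e S is a parental gamete class with expected frequency (1 − r)/2 = 0.878/2 = 0.4390.
That is 0.4390 = 43.9% of the progeny.

43.9%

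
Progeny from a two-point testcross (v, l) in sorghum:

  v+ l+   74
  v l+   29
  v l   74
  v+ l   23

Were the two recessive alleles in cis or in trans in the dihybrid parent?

The two most frequent classes are v+ l+ (74) and v l (74); these are the parental (non-recombinant) types.
So the F1 carried v+ l+ on one chromosome and v l on the other — the recessive alleles are on the same chromosome (cis / coupling).

cis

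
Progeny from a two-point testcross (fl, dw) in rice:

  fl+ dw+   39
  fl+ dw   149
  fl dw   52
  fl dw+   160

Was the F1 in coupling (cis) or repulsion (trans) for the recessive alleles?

The two most frequent classes are fl+ dw (149) and fl dw+ (160); these are the parental (non-recombinant) types.
So the F1 carried fl+ dw on one chromosome and fl dw+ on the other — the recessive alleles are on opposite chromosomes (trans / repulsion).

trans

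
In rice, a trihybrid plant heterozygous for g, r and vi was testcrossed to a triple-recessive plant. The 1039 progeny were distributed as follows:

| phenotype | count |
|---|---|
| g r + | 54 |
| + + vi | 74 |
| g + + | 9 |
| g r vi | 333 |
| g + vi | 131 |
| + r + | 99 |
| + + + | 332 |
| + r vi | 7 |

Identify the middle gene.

g

The two most frequent reciprocal classes, + + + and g r vi, are the parental types, so the F1 was + + + / g r vi.
The two rarest classes, g + + and + r vi, are the double crossovers. Comparing them with the parentals, only the g allele has switched, so g is the middle locus and the order is vi – g – r.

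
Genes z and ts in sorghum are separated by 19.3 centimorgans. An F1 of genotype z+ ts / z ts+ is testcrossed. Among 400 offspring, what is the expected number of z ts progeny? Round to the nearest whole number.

39

A map distance of 19.3 centimorgans corresponds to a recombination frequency of 0.193.
The F1 is z+ ts / z ts+, so z ts is a recombinant gamete class with expected frequency r/2 = 0.193/2 = 0.0965.
Expected number = 0.0965 × 400 = 38.60 ≈ 39.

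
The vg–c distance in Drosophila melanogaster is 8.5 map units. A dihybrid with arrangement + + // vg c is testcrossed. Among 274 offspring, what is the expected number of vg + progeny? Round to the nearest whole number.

12

A map distance of 8.5 map units corresponds to a recombination frequency of 0.085.
The F1 is + + / vg c, so vg + is a recombinant gamete class with expected frequency r/2 = 0.085/2 = 0.0425.
Expected number = 0.0425 × 274 = 11.65 ≈ 12.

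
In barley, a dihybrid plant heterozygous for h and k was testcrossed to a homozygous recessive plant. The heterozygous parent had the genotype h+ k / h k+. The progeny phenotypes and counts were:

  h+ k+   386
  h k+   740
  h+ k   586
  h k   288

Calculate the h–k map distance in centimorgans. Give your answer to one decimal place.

The recombinant classes are h+ k+ and h k: 386 + 288 = 674.
Recombination frequency = 674/2000 = 0.3370 ≈ 33.7%, i.e. 33.7 centimorgans.

33.7 centimorgans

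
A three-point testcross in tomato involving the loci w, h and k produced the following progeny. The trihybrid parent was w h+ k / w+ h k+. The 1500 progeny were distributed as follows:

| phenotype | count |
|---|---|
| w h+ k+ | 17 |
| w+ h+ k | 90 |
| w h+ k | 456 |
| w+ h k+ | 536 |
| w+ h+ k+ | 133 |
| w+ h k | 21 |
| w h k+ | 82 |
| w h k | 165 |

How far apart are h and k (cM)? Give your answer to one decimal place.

22.4 cM

The two rarest classes, w h+ k+ and w+ h k, are the double crossovers. Comparing them with the parentals, only the k allele has switched, so k is the middle locus and the order is w – k – h.
Crossovers in the k–h interval produce the single-crossover classes w h k and w+ h+ k+ (165 + 133 = 298) plus the double crossovers (38).
RF(k–h) = (298 + 38) / 1500 = 336/1500 = 0.2240 → 22.4 cM.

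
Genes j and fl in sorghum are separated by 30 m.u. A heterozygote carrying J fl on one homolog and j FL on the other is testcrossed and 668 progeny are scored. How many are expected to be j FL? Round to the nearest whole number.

A map distance of 30 m.u. corresponds to a recombination frequency of 0.300.
The F1 is J fl / j FL, so j FL is a parental gamete class with expected frequency (1 − r)/2 = 0.700/2 = 0.3500.
Expected number = 0.3500 × 668 = 233.80 ≈ 234.

234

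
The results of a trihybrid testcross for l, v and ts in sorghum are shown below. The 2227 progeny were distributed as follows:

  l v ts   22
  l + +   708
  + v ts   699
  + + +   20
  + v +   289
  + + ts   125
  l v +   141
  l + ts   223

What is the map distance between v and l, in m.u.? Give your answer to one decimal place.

13.8 m.u.

The two most frequent reciprocal classes, + v ts and l + +, are the parental types, so the F1 was + v ts / l + +.
The two rarest classes, l v ts and + + +, are the double crossovers. Comparing them with the parentals, only the l allele has switched, so l is the middle locus and the order is v – l – ts.
Crossovers in the v–l interval produce the single-crossover classes + + ts and l v + (125 + 141 = 266) plus the double crossovers (42).
RF(v–l) = (266 + 42) / 2227 = 308/2227 = 0.1383 → 13.8 m.u.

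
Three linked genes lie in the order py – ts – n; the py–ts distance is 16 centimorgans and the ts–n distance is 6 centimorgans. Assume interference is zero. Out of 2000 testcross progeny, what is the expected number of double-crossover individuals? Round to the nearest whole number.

Map distances give recombination frequencies of 0.160 and 0.060 for the two intervals.
With no interference, expected double-crossover frequency = 0.160 × 0.060 = 0.00960.
Expected number = 0.00960 × 2000 = 19.20 ≈ 19.

19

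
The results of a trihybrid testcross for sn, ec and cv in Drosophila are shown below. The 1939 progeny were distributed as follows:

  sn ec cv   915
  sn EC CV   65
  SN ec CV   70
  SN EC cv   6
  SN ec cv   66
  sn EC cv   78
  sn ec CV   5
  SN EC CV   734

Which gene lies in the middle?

The two most frequent reciprocal classes, SN EC CV and sn ec cv, are the parental types, so the F1 was SN EC CV / sn ec cv.
The two rarest classes, SN EC cv and sn ec CV, are the double crossovers. Comparing them with the parentals, only the cv allele has switched, so cv is the middle locus and the order is ec – cv – sn.

cv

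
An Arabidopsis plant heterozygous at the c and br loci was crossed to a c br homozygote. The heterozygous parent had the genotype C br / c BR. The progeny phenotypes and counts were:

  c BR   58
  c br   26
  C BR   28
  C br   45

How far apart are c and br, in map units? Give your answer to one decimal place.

34.4 map units

The recombinant classes are C BR and c br: 28 + 26 = 54.
Recombination frequency = 54/157 = 0.3439 ≈ 34.4%, i.e. 34.4 map units.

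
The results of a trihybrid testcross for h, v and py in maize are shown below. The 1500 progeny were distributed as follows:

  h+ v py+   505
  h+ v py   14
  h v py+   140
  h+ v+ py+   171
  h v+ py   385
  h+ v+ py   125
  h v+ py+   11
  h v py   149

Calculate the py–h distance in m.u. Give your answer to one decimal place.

19.3 m.u.

The two most frequent reciprocal classes, h v+ py and h+ v py+, are the parental types, so the F1 was h v+ py / h+ v py+.
The two rarest classes, h v+ py+ and h+ v py, are the double crossovers. Comparing them with the parentals, only the py allele has switched, so py is the middle locus and the order is h – py – v.
Crossovers in the h–py interval produce the single-crossover classes h+ v+ py and h v py+ (125 + 140 = 265) plus the double crossovers (25).
RF(h–py) = (265 + 25) / 1500 = 290/1500 = 0.1933 → 19.3 m.u.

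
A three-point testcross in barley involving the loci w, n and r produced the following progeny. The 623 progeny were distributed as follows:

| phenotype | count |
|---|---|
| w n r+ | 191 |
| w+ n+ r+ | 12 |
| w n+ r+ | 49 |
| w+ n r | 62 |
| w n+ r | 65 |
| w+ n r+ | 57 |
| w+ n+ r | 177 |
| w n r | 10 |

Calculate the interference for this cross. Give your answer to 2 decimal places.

0.28

The two most frequent reciprocal classes, w n r+ and w+ n+ r, are the parental types, so the F1 was w n r+ / w+ n+ r.
The two rarest classes, w n r and w+ n+ r+, are the double crossovers. Comparing them with the parentals, only the r allele has switched, so r is the middle locus and the order is n – r – w.
n–r: (111 + 22)/623 = 0.2135; r–w: (122 + 22)/623 = 0.2311.
Expected DCO frequency = 0.2135 × 0.2311 ≈ 0.04934; observed = 22/623 ≈ 0.03531.
Coefficient of coincidence = 0.03531/0.04934 ≈ 0.72; interference = 1 − 0.72 = 0.28.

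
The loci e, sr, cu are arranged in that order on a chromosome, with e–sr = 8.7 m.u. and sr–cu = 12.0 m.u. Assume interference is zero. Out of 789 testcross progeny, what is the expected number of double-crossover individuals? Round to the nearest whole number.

Map distances give recombination frequencies of 0.087 and 0.120 for the two intervals.
With no interference, expected double-crossover frequency = 0.087 × 0.120 = 0.01044.
Expected number = 0.01044 × 789 = 8.24 ≈ 8.

8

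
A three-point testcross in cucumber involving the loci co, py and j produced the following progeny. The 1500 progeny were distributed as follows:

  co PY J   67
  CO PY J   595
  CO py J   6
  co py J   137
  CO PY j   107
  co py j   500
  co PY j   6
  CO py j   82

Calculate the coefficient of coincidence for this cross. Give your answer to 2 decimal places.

0.44

The two most frequent reciprocal classes, CO PY J and co py j, are the parental types, so the F1 was CO PY J / co py j.
The two rarest classes, CO py J and co PY j, are the double crossovers. Comparing them with the parentals, only the py allele has switched, so py is the middle locus and the order is co – py – j.
co–py: (149 + 12)/1500 = 0.1073; py–j: (244 + 12)/1500 = 0.1707.
Expected DCO frequency = 0.1073 × 0.1707 ≈ 0.01832; observed = 12/1500 ≈ 0.00800.
Coefficient of coincidence = 0.00800/0.01832 ≈ 0.44.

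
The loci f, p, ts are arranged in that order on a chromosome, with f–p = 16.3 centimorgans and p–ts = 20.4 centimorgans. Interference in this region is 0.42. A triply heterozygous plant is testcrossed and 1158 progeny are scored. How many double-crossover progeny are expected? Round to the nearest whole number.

Map distances give recombination frequencies of 0.163 and 0.204 for the two intervals.
With interference 0.42 (so coincidence = 0.58), expected double-crossover frequency = 0.163 × 0.204 × 0.58 = 0.01929.
Expected number = 0.01929 × 1158 = 22.33 ≈ 22.

22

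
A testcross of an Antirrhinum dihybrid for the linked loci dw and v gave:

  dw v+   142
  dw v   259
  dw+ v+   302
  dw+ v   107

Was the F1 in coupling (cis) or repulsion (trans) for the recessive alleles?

The two most frequent classes are dw+ v+ (302) and dw v (259); these are the parental (non-recombinant) types.
So the F1 carried dw+ v+ on one chromosome and dw v on the other — the recessive alleles are on the same chromosome (cis / coupling).

cis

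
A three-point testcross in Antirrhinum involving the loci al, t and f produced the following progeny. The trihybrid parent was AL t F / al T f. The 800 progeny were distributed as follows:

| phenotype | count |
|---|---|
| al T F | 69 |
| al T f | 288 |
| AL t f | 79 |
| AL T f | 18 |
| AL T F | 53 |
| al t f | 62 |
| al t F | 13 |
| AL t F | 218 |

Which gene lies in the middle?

al

The two rarest classes, al t F and AL T f, are the double crossovers. Comparing them with the parentals, only the al allele has switched, so al is the middle locus and the order is f – al – t.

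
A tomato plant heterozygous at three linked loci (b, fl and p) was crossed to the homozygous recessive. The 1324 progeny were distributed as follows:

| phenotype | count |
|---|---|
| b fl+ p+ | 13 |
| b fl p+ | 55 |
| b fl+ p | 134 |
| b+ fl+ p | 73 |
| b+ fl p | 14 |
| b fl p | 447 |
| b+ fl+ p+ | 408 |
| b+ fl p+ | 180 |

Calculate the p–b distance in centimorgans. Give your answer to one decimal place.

11.7 centimorgans

The two most frequent reciprocal classes, b+ fl+ p+ and b fl p, are the parental types, so the F1 was b+ fl+ p+ / b fl p.
The two rarest classes, b fl+ p+ and b+ fl p, are the double crossovers. Comparing them with the parentals, only the b allele has switched, so b is the middle locus and the order is fl – b – p.
Crossovers in the b–p interval produce the single-crossover classes b+ fl+ p and b fl p+ (73 + 55 = 128) plus the double crossovers (27).
RF(b–p) = (128 + 27) / 1324 = 155/1324 = 0.1171 → 11.7 centimorgans.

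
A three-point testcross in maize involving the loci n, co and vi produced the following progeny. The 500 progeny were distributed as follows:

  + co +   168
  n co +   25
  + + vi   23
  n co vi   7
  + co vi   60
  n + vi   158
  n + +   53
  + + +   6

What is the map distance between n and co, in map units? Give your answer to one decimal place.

12.2 map units

The two most frequent reciprocal classes, + co + and n + vi, are the parental types, so the F1 was + co + / n + vi.
The two rarest classes, + + + and n co vi, are the double crossovers. Comparing them with the parentals, only the co allele has switched, so co is the middle locus and the order is n – co – vi.
Crossovers in the n–co interval produce the single-crossover classes n co + and + + vi (25 + 23 = 48) plus the double crossovers (13).
RF(n–co) = (48 + 13) / 500 = 61/500 = 0.1220 → 12.2 map units.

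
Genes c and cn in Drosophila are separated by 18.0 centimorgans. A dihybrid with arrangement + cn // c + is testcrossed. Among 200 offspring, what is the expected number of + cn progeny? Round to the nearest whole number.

82

A map distance of 18.0 centimorgans corresponds to a recombination frequency of 0.180.
The F1 is + cn / c +, so + cn is a parental gamete class with expected frequency (1 − r)/2 = 0.820/2 = 0.4100.
Expected number = 0.4100 × 200 = 82.00 ≈ 82.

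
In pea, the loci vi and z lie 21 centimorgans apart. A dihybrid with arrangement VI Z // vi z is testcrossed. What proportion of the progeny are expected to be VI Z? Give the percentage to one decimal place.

A map distance of 21 centimorgans corresponds to a recombination frequency of 0.210.
The F1 is VI Z / vi z, so VI Z is a parental gamete class with expected frequency (1 − r)/2 = 0.790/2 = 0.3950.
That is 0.3950 = 39.5% of the progeny.

39.5%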